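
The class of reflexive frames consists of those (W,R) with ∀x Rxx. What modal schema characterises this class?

□q → q

This is reflexivity; the standard corresponding axiom is T: □q → q.
Suppose □q→q is valid. At any x set V(q)={w : Rxw}. Then □q holds at x, so q holds at x, i.e. Rxx.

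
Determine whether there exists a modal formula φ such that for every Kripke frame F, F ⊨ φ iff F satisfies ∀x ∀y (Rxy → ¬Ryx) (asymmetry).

Modal frame validity is preserved under surjective bounded morphisms.
The 4-cycle (worlds s,t,u,v with s→t→u→v→s) is asymmetric. Mapping every world to a single reflexive point • is a surjective bounded morphism, and the reflexive point is not asymmetric (R•• but asymmetry requires ¬R••).
So no modal formula (or set of formulas) defines exactly the asymmetric frames.

Not definable by any modal formula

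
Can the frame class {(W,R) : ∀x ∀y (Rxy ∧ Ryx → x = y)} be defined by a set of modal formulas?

If a class were modally definable it would be closed under surjective bounded morphisms (Goldblatt–Thomason).
The 4-cycle (worlds s,t,u,v with s→t→u→v→s) is antisymmetric. Sending even-indexed worlds to • and odd-indexed worlds to ∘ is a surjective bounded morphism onto the two-world frame with •↔∘, which is not antisymmetric.
Hence antisymmetry is not modally definable.

Not modally definable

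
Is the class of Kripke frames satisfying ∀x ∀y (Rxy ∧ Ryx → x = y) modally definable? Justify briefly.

No — not modally definable

Modal frame validity is preserved under surjective bounded morphisms.
The 6-cycle (worlds a,b,c,d,e,f with a→b→c→d→e→f→a) is antisymmetric. Sending even-indexed worlds to • and odd-indexed worlds to ∘ is a surjective bounded morphism onto the two-world frame with •↔∘, which is not antisymmetric.
So the class is not modally definable.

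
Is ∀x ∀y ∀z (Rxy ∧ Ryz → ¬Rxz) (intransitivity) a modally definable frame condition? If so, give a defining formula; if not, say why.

Any modally definable frame class is closed under surjective bounded morphisms.
The 3-cycle (worlds 0,1,2 with 0→1→2→0) is intransitive. Mapping every world to a single reflexive point • is a surjective bounded morphism; the reflexive point is not intransitive (R••∧R•• but R••).
So the class is not modally definable.

Not modally definable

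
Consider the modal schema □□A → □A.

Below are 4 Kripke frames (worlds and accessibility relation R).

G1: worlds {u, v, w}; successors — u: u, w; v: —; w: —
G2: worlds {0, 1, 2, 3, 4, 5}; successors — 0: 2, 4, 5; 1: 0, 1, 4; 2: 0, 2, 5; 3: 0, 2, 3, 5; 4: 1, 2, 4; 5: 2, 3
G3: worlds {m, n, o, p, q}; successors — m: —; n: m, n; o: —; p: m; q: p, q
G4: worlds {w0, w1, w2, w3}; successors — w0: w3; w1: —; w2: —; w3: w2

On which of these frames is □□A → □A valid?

Frame correspondent (Sahlqvist): ∀x ∀y (Rxy → ∃z (Rxz ∧ Rzy)) — i.e. density.
G1: holds.
G2: holds.
G3: fails — Rpm but no z with Rpz and Rzm.
G4: fails — Rw3w2 but no z with Rw3z and Rzw2.
Valid on: G1, G2.

G1, G2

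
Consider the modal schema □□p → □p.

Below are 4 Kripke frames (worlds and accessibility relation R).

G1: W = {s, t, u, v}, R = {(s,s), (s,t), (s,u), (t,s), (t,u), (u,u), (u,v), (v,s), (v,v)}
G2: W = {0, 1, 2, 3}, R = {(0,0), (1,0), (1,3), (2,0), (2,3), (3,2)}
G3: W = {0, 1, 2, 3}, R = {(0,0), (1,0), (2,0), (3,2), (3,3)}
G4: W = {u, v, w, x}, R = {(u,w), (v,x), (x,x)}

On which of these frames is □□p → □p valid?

The schema corresponds to density: ∀x ∀y (Rxy → ∃z (Rxz ∧ Rzy)).
G1: holds.
G2: fails — R32 but no z with R3z and Rz2.
G3: holds.
G4: fails — Ruw but no z with Ruz and Rzw.

G1, G3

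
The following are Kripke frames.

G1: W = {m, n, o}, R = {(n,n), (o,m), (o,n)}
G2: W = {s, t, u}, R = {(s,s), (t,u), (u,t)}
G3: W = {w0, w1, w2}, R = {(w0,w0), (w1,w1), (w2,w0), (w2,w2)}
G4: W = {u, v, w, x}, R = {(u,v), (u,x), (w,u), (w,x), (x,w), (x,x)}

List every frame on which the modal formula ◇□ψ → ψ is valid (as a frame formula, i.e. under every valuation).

G2

This is the axiom for symmetry; its first-order frame correspondent is ∀x ∀y (Rxy → Ryx).
G1: fails — Rom but not Rmo.
G2: satisfies the condition.
G3: fails — Rw2w0 but not Rw0w2.
G4: fails — Ruv but not Rvu.
Valid on: G2.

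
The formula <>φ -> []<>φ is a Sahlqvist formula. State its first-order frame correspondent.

the Euclidean property

Suppose ◇φ→□◇φ is valid. Take Rxy, Rxz and set V(φ)={y}. Then ◇φ at x, so □◇φ at x, so ◇φ at z, so some w with Rzw has φ; w=y, i.e. Rzy. By symmetry of the argument, Ryz.
The converse is a direct semantic check.
Frame condition: forall x forall y forall z (Rxy & Rxz -> Ryz).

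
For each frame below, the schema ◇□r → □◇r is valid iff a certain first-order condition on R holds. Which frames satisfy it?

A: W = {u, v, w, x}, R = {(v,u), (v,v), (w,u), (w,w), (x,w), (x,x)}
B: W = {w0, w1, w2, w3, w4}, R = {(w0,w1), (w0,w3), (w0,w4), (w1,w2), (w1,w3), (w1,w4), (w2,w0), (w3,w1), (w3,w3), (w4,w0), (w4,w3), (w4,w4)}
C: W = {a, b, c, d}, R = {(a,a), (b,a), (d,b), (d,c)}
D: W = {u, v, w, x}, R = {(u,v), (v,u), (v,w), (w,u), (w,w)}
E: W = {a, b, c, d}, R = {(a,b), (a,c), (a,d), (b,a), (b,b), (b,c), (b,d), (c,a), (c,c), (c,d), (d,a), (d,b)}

E

The schema corresponds to convergence: ∀x ∀y ∀z (Rxy ∧ Rxz → ∃w (Ryw ∧ Rzw)).
A: fails — Rvv and Rvu but v and u have no common successor.
B: fails — Rw1w2 and Rw1w3 but w2 and w3 have no common successor.
C: fails — Rdb and Rdc but b and c have no common successor.
D: fails — Rvw and Rvu but w and u have no common successor.
E: ✓.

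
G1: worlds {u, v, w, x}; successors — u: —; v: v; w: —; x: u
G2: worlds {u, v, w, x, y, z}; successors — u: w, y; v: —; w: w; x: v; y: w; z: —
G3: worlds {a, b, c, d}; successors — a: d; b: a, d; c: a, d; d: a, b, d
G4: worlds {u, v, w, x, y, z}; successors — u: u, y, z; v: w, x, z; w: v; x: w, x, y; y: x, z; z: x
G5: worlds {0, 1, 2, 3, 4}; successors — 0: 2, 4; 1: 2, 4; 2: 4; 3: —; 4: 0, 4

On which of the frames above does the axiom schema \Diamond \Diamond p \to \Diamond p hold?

This is the axiom for a generalized confluence (Geach) condition; its first-order frame correspondent is \forall x \forall y (x R^2 y \to \exists w (y = w \wedge xRw)).
G1: ✓.
G2: ✓.
G3: fails — aR²a but no w with a=w and aRw.
G4: fails — uR²x but no t with x=t and uRt.
G5: fails — 0R²0 but no w with 0=w and 0Rw.
Valid on: G1, G2.

G1, G2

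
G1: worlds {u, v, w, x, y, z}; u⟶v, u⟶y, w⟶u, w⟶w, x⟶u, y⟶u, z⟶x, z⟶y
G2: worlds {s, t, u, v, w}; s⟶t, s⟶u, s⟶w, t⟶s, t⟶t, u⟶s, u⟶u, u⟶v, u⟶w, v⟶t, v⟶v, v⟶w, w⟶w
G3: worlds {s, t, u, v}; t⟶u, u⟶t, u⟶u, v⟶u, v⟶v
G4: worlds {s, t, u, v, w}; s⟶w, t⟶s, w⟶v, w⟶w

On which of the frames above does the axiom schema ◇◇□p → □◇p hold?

G3

The schema corresponds to a generalized confluence (Geach) condition: ∀x ∀y ∀z ((xR²y ∧ xRz) → ∃w (yRw ∧ zRw)).
G1: fails — uR²u, uRv but no t with uRt and vRt.
G2: fails — sR²t, sRw but no w* with tRw* and wRw*.
G3: satisfies the condition.
G4: fails — sR²v, sRw but no w* with vRw* and wRw*.
Valid on: G3.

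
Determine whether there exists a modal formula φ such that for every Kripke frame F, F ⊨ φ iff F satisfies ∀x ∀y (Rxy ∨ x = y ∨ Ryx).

Any modally definable frame class is closed under disjoint unions.
Take 3 disjoint single-world reflexive frames: each is trivially connected, but their disjoint union has 3 worlds with no edge between distinct components, so it is not connected.
Hence connectedness of R is not modally definable.

No — not modally definable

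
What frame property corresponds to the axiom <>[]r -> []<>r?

Suppose ◇□r→□◇r is valid. Take Rxy, Rxz and set V(r)={w : Ryw}. Then □r at y so ◇□r at x, so □◇r at x, so ◇r at z, giving w with Rzw and Ryw.
Conversely, on a frame with convergence the schema holds at every world under every valuation.
Frame condition: forall x forall y forall z (Rxy & Rxz -> exists w (Ryw & Rzw)).

Convergence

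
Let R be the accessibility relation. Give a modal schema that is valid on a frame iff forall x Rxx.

This is reflexivity; the standard corresponding axiom is T: □s → s.
Suppose □s→s is valid. At any x set V(s)={w : Rxw}. Then □s holds at x, so s holds at x, i.e. Rxx.

□s → s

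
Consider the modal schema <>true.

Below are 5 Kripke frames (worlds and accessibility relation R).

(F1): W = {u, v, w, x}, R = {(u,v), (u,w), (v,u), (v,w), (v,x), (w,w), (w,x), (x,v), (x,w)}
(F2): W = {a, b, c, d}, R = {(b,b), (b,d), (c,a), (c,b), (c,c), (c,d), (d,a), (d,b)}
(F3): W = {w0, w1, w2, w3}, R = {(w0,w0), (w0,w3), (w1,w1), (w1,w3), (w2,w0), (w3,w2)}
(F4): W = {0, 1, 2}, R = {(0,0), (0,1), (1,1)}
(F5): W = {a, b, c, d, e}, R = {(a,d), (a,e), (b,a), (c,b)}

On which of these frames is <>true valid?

Frame correspondent (Sahlqvist): forall x exists y Rxy — i.e. seriality.
(F1): ✓.
(F2): fails — world a has no successor.
(F3): ✓.
(F4): fails — world 2 has no successor.
(F5): fails — world d has no successor.
Valid on: (F1), (F3).

(F1), (F3)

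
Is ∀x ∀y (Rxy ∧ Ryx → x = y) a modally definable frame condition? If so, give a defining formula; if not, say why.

No

If a class were modally definable it would be closed under surjective bounded morphisms (Goldblatt–Thomason).
The 8-cycle (worlds s,t,u,v,w,x,y,z with s→t→u→v→w→x→y→z→s) is antisymmetric. Sending even-indexed worlds to • and odd-indexed worlds to ∘ is a surjective bounded morphism onto the two-world frame with •↔∘, which is not antisymmetric.
So the class is not modally definable.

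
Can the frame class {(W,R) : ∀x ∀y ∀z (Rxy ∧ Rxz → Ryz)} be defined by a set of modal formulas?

The condition is the Euclidean property. A defining modal formula is ◇q → □◇q.
Suppose ◇q→□◇q is valid. Take Rxy, Rxz and set V(q)={y}. Then ◇q at x, so □◇q at x, so ◇q at z, so some w with Rzw has q; w=y, i.e. Rzy. By symmetry of the argument, Ryz.

Yes, by ◇q → □◇q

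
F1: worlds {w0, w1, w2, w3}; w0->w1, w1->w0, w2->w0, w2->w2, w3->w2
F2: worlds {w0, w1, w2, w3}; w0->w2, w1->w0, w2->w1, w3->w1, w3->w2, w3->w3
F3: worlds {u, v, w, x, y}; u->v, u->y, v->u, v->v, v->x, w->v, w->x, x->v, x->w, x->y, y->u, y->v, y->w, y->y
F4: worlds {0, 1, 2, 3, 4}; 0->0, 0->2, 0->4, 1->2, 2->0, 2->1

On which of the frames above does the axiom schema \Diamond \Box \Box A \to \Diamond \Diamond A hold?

The schema corresponds to a generalized confluence (Geach) condition: \forall x \forall y (xRy \to \exists w (y R^2 w \wedge x R^2 w)).
F1: fails — w0Rw1 but no w with w1R²w and w0R²w.
F2: fails — w0Rw2 but no w with w2R²w and w0R²w.
F3: condition met.
F4: fails — 0R4 but no w with 4R²w and 0R²w.
Valid on: F3.

F3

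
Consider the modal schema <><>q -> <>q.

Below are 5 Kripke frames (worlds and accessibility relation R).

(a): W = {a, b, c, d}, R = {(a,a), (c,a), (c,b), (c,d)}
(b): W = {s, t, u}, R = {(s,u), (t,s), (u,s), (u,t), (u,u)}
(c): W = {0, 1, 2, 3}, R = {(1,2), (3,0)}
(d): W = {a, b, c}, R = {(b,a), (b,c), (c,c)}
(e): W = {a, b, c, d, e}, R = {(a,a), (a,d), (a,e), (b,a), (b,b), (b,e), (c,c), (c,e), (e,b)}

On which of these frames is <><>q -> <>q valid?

(a), (c), (d)

The schema corresponds to transitivity: forall x forall y forall z (Rxy & Ryz -> Rxz).
(a): holds.
(b): fails — Rts and Rsu but not Rtu.
(c): holds.
(d): holds.
(e): fails — Reb and Rba but not Rea.
Valid on: (a), (c), (d).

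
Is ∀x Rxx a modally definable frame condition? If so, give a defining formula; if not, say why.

Yes — defined by □q → q

This is a Sahlqvist condition; the T axiom □q → q defines it.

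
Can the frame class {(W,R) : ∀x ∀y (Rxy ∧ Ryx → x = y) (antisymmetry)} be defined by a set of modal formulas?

No — not modally definable

Modal frame validity is preserved under surjective bounded morphisms.
The 6-cycle (worlds s,t,u,v,w,x with s→t→u→v→w→x→s) is antisymmetric. Sending even-indexed worlds to a and odd-indexed worlds to b is a surjective bounded morphism onto the two-world frame with a↔b, which is not antisymmetric.
So the class is not modally definable.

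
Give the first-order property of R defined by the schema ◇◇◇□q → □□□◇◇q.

∀x ∀y ∀z ((xR³y ∧ xR³z) → ∃w (yRw ∧ zR²w))

This is a Sahlqvist (Geach-type) schema ◇^3□^1q → □^3◇^2q.
First-order correspondent: ∀x ∀y ∀z ((xR³y ∧ xR³z) → ∃w (yRw ∧ zR²w)).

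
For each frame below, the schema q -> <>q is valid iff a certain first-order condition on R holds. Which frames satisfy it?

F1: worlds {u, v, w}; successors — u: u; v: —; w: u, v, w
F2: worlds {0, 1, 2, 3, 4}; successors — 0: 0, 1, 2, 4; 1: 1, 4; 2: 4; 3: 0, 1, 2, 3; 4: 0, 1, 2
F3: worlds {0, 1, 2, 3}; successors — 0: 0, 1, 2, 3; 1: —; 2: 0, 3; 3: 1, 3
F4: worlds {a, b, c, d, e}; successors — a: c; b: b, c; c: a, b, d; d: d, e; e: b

none

Frame correspondent (Sahlqvist): forall x Rxx — i.e. reflexivity.
F1: fails — world v does not see itself.
F2: fails — world 2 does not see itself.
F3: fails — world 1 does not see itself.
F4: fails — world a does not see itself.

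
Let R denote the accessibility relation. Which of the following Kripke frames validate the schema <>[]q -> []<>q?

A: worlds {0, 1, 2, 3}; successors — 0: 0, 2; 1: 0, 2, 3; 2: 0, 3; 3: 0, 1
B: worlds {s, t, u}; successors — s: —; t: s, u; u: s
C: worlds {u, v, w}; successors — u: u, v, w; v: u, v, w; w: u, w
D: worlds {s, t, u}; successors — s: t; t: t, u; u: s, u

A, C

The schema corresponds to convergence: forall x forall y forall z (Rxy & Rxz -> exists w (Ryw & Rzw)).
A: ✓.
B: fails — Rtu and Rts but u and s have no common successor.
C: ✓.
D: fails — Ruu and Rus but u and s have no common successor.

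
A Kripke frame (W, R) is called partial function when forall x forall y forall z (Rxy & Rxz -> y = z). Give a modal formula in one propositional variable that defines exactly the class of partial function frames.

◇p → □p

This is partial functionality; the standard corresponding axiom is CD: ◇p → □p.
Suppose ◇p→□p is valid. Take Rxy, Rxz and set V(p)={y}. Then ◇p at x, so □p at x, so p at z, i.e. z=y.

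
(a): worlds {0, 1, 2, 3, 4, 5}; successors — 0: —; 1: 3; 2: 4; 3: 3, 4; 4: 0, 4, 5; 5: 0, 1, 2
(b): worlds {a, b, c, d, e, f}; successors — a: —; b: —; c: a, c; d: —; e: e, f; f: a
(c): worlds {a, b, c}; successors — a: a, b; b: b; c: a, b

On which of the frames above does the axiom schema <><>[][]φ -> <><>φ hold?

Frame correspondent (Sahlqvist): forall x forall y (x R^2 y -> exists w (y R^2 w & x R^2 w)) — i.e. a generalized confluence (Geach) condition.
(a): fails — 2R²0 but no w with 0R²w and 2R²w.
(b): fails — cR²a but no w with aR²w and cR²w.
(c): holds.

(c)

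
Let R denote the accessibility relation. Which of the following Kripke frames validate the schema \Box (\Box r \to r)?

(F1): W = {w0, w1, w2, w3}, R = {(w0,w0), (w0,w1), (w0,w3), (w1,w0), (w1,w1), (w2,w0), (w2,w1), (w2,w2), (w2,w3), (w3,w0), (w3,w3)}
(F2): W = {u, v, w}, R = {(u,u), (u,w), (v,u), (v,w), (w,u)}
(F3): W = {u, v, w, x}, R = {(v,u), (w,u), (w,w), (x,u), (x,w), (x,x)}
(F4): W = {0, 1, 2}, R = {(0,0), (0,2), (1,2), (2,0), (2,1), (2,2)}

The schema corresponds to shift-reflexivity: \forall x \forall y (Rxy \to Ryy).
(F1): satisfies the condition.
(F2): fails — Ruw but not Rww.
(F3): fails — Rwu but not Ruu.
(F4): fails — R21 but not R11.
Valid on: (F1).

(F1)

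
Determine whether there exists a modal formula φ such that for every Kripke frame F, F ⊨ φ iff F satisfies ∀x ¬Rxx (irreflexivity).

Modal frame validity is preserved under surjective bounded morphisms.
The 4-cycle (worlds s,t,u,v with s→t→u→v→s) is irreflexive, and the map sending every world to a single reflexive point • is a surjective bounded morphism (forth: every edge maps to (•,•); back: every world has a successor). So any modal formula valid on the 4-cycle is also valid on the reflexive point, which is not irreflexive.
So the class is not modally definable.

No — not modally definable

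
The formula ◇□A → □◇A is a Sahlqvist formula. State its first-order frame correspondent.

Suppose ◇□A→□◇A is valid. Take Rxy, Rxz and set V(A)={w : Ryw}. Then □A at y so ◇□A at x, so □◇A at x, so ◇A at z, giving w with Rzw and Ryw.

Convergence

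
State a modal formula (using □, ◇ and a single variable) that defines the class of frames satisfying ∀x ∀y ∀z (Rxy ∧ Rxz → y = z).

◇ψ → □ψ

This is partial functionality; the standard corresponding axiom is CD: ◇ψ → □ψ.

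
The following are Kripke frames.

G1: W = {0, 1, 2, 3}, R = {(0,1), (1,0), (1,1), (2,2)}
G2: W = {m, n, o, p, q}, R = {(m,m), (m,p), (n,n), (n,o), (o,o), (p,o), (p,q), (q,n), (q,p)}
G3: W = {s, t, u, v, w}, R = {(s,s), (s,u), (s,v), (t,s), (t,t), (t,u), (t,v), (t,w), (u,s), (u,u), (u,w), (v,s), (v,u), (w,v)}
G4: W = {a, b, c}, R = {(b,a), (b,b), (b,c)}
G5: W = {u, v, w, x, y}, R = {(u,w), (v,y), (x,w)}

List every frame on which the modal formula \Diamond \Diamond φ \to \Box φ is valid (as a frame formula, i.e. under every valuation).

The schema corresponds to a generalized confluence (Geach) condition: \forall x \forall y \forall z ((x R^2 y \wedge xRz) \to \exists w (y = w \wedge z = w)).
G1: fails — 0R²0, 0R1 but 0 ≠ 1.
G2: fails — mR²m, mRp but m ≠ p.
G3: fails — sR²s, sRu but s ≠ u.
G4: fails — bR²a, bRb but a ≠ b.
G5: satisfies the condition.
Valid on: G5.

G5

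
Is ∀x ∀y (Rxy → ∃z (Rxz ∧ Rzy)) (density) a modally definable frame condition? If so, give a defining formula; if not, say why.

Definable; □□p → □p defines it

This is a Sahlqvist condition; the C4 axiom □□p → □p defines it.
Suppose □□p→□p is valid. Take Rxy and set V(p)={w : xR²w}. Then □□p at x, so □p at x, so p at y, i.e. ∃z(Rxz∧Rzy).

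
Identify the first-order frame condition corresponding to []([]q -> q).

Shift-reflexivity

Suppose □(□q→q) is valid. Take Rxy and set V(q)={w : Ryw}. Then at y, □q holds; since □(□q→q) at x, □q→q at y, so q at y, i.e. Ryy.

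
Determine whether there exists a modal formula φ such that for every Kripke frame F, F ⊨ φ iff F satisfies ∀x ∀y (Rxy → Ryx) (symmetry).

Definable; q → □◇q defines it

This is a Sahlqvist condition; the B axiom q → □◇q defines it.
Suppose q→□◇q is valid. Take Rxy and set V(q)={x}. Then q at x, so □◇q at x, so ◇q at y, so some z with Ryz has q; z=x, i.e. Ryx.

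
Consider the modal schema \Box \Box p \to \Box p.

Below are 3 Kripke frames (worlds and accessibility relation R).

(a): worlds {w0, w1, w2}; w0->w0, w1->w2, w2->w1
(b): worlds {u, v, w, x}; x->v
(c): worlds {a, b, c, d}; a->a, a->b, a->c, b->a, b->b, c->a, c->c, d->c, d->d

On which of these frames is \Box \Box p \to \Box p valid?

(c)

This is the axiom for density; its first-order frame correspondent is \forall x \forall y (Rxy \to \exists z (Rxz \wedge Rzy)).
(a): fails — Rw1w2 but no z with Rw1z and Rzw2.
(b): fails — Rxv but no z with Rxz and Rzv.
(c): condition met.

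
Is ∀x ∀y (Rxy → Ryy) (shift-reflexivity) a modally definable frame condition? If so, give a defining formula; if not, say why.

Definable; □(□p → p) defines it

The condition is shift-reflexivity. A defining modal formula is □(□p → p).
Suppose □(□p→p) is valid. Take Rxy and set V(p)={w : Ryw}. Then at y, □p holds; since □(□p→p) at x, □p→p at y, so p at y, i.e. Ryy.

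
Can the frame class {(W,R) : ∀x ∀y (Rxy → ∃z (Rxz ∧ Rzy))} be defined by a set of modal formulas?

Definable; □□r → □r defines it

Yes: it is density, defined by the C4 schema □□r → □r.
Suppose □□r→□r is valid. Take Rxy and set V(r)={w : xR²w}. Then □□r at x, so □r at x, so r at y, i.e. ∃z(Rxz∧Rzy).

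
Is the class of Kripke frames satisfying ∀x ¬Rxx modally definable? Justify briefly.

If a class were modally definable it would be closed under surjective bounded morphisms (Goldblatt–Thomason).
The 4-cycle (worlds s,t,u,v with s→t→u→v→s) is irreflexive, and the map sending every world to a single reflexive point • is a surjective bounded morphism (forth: every edge maps to (•,•); back: every world has a successor). So any modal formula valid on the 4-cycle is also valid on the reflexive point, which is not irreflexive.
So the class is not modally definable.

Not modally definable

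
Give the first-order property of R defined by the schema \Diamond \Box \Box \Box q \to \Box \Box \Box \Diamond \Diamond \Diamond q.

This is a Sahlqvist (Geach-type) schema ◇^1□^3q → □^3◇^3q.
First-order correspondent: \forall x \forall y \forall z ((xRy \wedge x R^3 z) \to \exists w (y R^3 w \wedge z R^3 w)).

\forall x \forall y \forall z ((xRy \wedge x R^3 z) \to \exists w (y R^3 w \wedge z R^3 w))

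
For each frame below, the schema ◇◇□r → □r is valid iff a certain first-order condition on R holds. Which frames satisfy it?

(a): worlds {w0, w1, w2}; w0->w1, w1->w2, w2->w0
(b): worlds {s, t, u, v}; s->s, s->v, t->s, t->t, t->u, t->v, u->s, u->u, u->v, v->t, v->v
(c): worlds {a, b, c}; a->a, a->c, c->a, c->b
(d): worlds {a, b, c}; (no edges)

(d)

This is the axiom for a generalized confluence (Geach) condition; its first-order frame correspondent is ∀x ∀y ∀z ((xR²y ∧ xRz) → ∃w (yRw ∧ z = w)).
(a): fails — w0R²w2, w0Rw1 but no w with w2Rw and w1=w.
(b): fails — sR²v, sRs but no w with vRw and s=w.
(c): fails — aR²b, aRa but no w with bRw and a=w.
(d): ✓.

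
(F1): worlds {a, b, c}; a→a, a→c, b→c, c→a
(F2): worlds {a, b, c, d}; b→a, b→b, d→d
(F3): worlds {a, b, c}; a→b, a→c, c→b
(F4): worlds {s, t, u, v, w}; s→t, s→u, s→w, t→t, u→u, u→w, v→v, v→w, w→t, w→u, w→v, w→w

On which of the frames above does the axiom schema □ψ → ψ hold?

This is the axiom for reflexivity; its first-order frame correspondent is ∀x Rxx.
(F1): fails — world b does not see itself.
(F2): fails — world a does not see itself.
(F3): fails — world a does not see itself.
(F4): fails — world s does not see itself.

none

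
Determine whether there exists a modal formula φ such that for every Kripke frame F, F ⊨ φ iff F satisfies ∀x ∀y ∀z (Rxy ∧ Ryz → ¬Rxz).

Modal frame validity is preserved under surjective bounded morphisms.
The 7-cycle (worlds w0,w1,w2,w3,w4,w5,w6 with w0→w1→w2→w3→w4→w5→w6→w0) is intransitive. Mapping every world to a single reflexive point • is a surjective bounded morphism; the reflexive point is not intransitive (R••∧R•• but R••).
So the class is not modally definable.

Not modally definable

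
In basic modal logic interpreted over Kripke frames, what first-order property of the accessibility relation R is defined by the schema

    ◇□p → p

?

symmetry: ∀x ∀y (Rxy → Ryx)

This is a form of the B axiom.
It corresponds to symmetry: ∀x ∀y (Rxy → Ryx).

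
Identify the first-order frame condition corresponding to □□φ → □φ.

This is the C4 axiom.
It corresponds to density: ∀x ∀y (Rxy → ∃z (Rxz ∧ Rzy)).

density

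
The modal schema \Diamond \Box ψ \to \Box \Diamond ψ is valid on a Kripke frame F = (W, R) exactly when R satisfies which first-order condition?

Suppose ◇□ψ→□◇ψ is valid. Take Rxy, Rxz and set V(ψ)={w : Ryw}. Then □ψ at y so ◇□ψ at x, so □◇ψ at x, so ◇ψ at z, giving w with Rzw and Ryw.

convergence: \forall x \forall y \forall z (Rxy \wedge Rxz \to \exists w (Ryw \wedge Rzw))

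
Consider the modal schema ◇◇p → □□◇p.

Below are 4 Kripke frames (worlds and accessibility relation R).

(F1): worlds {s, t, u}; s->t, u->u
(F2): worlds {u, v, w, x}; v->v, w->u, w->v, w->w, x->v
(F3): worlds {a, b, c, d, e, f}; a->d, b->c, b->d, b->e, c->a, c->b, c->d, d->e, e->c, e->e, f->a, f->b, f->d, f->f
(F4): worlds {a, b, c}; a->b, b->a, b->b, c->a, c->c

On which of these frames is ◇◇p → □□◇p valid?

(F1)

This is the axiom for a generalized confluence (Geach) condition; its first-order frame correspondent is ∀x ∀y ∀z ((xR²y ∧ xR²z) → ∃w (y = w ∧ zRw)).
(F1): ✓.
(F2): fails — wR²u, wR²u but no t with u=t and uRt.
(F3): fails — bR²a, bR²a but no w with a=w and aRw.
(F4): fails — aR²a, aR²a but no w with a=w and aRw.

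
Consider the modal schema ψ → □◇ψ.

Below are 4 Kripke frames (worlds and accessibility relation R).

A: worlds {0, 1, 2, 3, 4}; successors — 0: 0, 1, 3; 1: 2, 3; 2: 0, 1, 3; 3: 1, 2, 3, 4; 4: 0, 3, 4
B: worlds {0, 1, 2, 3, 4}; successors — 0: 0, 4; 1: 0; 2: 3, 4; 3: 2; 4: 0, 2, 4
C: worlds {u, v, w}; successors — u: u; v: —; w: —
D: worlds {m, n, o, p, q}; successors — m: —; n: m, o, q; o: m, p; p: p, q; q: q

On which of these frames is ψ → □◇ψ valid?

C

Frame correspondent (Sahlqvist): ∀x ∀y (Rxy → Ryx) — i.e. symmetry.
A: fails — R01 but not R10.
B: fails — R10 but not R01.
C: satisfies the condition.
D: fails — Rom but not Rmo.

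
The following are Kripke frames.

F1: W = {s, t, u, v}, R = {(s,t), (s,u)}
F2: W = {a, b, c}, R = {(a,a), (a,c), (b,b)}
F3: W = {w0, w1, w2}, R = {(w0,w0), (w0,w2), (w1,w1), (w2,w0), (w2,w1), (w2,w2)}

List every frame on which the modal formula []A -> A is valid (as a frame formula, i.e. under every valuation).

F3

The schema corresponds to reflexivity: forall x Rxx.
F1: fails — world s does not see itself.
F2: fails — world c does not see itself.
F3: condition met.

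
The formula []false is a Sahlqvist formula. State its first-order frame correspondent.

This schema is the Ver axiom.
It corresponds to emptiness of R: forall x forall y ~Rxy.

emptiness of R: forall x forall y ~Rxy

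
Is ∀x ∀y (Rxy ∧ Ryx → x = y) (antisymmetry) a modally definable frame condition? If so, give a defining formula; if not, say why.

If a class were modally definable it would be closed under surjective bounded morphisms (Goldblatt–Thomason).
The 8-cycle (worlds s,t,u,v,w,x,y,z with s→t→u→v→w→x→y→z→s) is antisymmetric. Sending even-indexed worlds to s and odd-indexed worlds to t is a surjective bounded morphism onto the two-world frame with s↔t, which is not antisymmetric.
So no modal formula (or set of formulas) defines exactly the antisymmetric frames.

No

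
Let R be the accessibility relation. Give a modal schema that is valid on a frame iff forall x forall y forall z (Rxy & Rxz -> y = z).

◇ψ → □ψ

This is partial functionality; the standard corresponding axiom is CD: ◇ψ → □ψ.
Suppose ◇ψ→□ψ is valid. Take Rxy, Rxz and set V(ψ)={y}. Then ◇ψ at x, so □ψ at x, so ψ at z, i.e. z=y.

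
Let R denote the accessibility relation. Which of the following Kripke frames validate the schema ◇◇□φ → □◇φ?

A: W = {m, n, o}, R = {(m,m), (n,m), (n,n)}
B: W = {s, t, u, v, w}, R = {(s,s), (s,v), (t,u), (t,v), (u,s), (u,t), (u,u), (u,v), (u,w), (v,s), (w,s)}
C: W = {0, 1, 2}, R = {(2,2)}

A, C

This is the axiom for a generalized confluence (Geach) condition; its first-order frame correspondent is ∀x ∀y ∀z ((xR²y ∧ xRz) → ∃w (yRw ∧ zRw)).
A: ✓.
B: fails — tR²t, tRv but no w* with tRw* and vRw*.
C: ✓.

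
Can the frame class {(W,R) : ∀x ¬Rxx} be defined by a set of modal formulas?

No — not modally definable

Any modally definable frame class is closed under surjective bounded morphisms.
The 5-cycle (worlds a,b,c,d,e with a→b→c→d→e→a) is irreflexive, and the map sending every world to a single reflexive point • is a surjective bounded morphism (forth: every edge maps to (•,•); back: every world has a successor). So any modal formula valid on the 5-cycle is also valid on the reflexive point, which is not irreflexive.
So the class is not modally definable.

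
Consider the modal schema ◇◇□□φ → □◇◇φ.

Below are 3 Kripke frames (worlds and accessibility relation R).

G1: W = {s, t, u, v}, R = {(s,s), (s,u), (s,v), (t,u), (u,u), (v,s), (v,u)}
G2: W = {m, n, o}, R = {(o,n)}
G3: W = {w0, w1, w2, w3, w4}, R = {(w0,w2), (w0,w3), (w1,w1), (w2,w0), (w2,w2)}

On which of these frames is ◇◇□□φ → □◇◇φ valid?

Frame correspondent (Sahlqvist): ∀x ∀y ∀z ((xR²y ∧ xRz) → ∃w (yR²w ∧ zR²w)) — i.e. a generalized confluence (Geach) condition.
G1: satisfies the condition.
G2: satisfies the condition.
G3: fails — w0R²w0, w0Rw3 but no w with w0R²w and w3R²w.

G1, G2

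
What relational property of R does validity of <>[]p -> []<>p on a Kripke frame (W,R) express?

Suppose ◇□p→□◇p is valid. Take Rxy, Rxz and set V(p)={w : Ryw}. Then □p at y so ◇□p at x, so □◇p at x, so ◇p at z, giving w with Rzw and Ryw.

convergence: forall x forall y forall z (Rxy & Rxz -> exists w (Ryw & Rzw))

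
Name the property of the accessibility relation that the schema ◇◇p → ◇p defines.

This schema is equivalent to the 4 axiom □p → □□p.
Its frame correspondent is transitivity — ∀x ∀y ∀z (Rxy ∧ Ryz → Rxz).

transitivity: ∀x ∀y ∀z (Rxy ∧ Ryz → Rxz)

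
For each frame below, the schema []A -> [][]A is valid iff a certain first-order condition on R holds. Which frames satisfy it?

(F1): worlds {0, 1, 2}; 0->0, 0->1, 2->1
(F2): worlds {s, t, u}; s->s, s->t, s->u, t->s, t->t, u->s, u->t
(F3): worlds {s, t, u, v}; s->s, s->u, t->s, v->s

(F1)

Frame correspondent (Sahlqvist): forall x forall y forall z (Rxy & Ryz -> Rxz) — i.e. transitivity.
(F1): satisfies the condition.
(F2): fails — Rus and Rsu but not Ruu.
(F3): fails — Rts and Rsu but not Rtu.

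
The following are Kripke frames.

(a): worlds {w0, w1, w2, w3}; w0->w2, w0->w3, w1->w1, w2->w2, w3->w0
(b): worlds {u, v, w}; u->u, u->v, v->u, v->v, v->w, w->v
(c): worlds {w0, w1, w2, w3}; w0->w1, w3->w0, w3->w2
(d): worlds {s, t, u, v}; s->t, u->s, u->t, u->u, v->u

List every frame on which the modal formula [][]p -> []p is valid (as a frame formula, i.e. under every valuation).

The schema corresponds to density: forall x forall y (Rxy -> exists z (Rxz & Rzy)).
(a): fails — Rw3w0 but no z with Rw3z and Rzw0.
(b): holds.
(c): fails — Rw0w1 but no z with Rw0z and Rzw1.
(d): fails — Rst but no z with Rsz and Rzt.
Valid on: (b).

(b)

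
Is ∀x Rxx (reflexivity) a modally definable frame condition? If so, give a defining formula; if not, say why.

Yes — defined by □q → q

The condition is reflexivity. A defining modal formula is □q → q.
Suppose □q→q is valid. At any x set V(q)={w : Rxw}. Then □q holds at x, so q holds at x, i.e. Rxx.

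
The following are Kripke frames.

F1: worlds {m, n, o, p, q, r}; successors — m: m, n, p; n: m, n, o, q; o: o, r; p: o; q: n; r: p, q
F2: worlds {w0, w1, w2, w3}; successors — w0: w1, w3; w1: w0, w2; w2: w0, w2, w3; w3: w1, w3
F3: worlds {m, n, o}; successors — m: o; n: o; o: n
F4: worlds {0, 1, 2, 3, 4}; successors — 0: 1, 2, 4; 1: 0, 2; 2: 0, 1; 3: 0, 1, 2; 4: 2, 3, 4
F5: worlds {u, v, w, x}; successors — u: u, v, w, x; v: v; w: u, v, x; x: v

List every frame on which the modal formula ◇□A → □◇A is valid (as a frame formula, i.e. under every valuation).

F3, F5

Frame correspondent (Sahlqvist): ∀x ∀y ∀z (Rxy ∧ Rxz → ∃w (Ryw ∧ Rzw)) — i.e. convergence.
F1: fails — Rmm and Rmp but m and p have no common successor.
F2: fails — Rw0w1 and Rw0w3 but w1 and w3 have no common successor.
F3: holds.
F4: fails — R02 and R04 but 2 and 4 have no common successor.
F5: holds.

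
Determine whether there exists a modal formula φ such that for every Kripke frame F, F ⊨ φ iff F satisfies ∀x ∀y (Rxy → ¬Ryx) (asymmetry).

Modal frame validity is preserved under surjective bounded morphisms.
The 5-cycle (worlds s,t,u,v,w with s→t→u→v→w→s) is asymmetric. Mapping every world to a single reflexive point • is a surjective bounded morphism, and the reflexive point is not asymmetric (R•• but asymmetry requires ¬R••).
Hence asymmetry is not modally definable.

Not modally definable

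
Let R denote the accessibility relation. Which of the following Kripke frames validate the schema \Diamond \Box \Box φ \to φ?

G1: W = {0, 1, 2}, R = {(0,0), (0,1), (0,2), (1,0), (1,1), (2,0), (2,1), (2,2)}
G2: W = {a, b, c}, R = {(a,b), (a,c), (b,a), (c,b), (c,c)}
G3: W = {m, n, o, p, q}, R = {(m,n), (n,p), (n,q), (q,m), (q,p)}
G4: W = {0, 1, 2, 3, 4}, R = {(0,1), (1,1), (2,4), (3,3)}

G1

The schema corresponds to a generalized confluence (Geach) condition: \forall x \forall y (xRy \to \exists w (y R^2 w \wedge x = w)).
G1: satisfies the condition.
G2: fails — aRb but no w with bR²w and a=w.
G3: fails — nRp but no w with pR²w and n=w.
G4: fails — 0R1 but no w with 1R²w and 0=w.
Valid on: G1.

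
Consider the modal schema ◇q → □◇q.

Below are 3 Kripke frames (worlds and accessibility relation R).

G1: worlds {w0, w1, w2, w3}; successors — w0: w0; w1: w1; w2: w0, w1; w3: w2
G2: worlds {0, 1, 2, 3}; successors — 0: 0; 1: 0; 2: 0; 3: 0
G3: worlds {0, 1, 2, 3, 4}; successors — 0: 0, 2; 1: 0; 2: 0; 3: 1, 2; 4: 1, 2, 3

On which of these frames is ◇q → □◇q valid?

This is the axiom for the Euclidean property; its first-order frame correspondent is ∀x ∀y ∀z (Rxy ∧ Rxz → Ryz).
G1: fails — Rw2w1 and Rw2w0 but not Rw1w0.
G2: holds.
G3: fails — R02 and R02 but not R22.

G2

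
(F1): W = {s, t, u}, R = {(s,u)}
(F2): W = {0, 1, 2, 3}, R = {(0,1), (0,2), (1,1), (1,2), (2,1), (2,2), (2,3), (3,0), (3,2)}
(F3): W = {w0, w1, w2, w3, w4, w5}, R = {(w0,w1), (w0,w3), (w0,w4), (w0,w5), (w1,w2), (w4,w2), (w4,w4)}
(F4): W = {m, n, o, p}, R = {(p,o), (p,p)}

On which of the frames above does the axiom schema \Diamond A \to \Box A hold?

(F1)

Frame correspondent (Sahlqvist): \forall x \forall y \forall z (Rxy \wedge Rxz \to y = z) — i.e. partial functionality.
(F1): condition met.
(F2): fails — 0 sees both 1 and 2.
(F3): fails — w0 sees both w1 and w3.
(F4): fails — p sees both o and p.
Valid on: (F1).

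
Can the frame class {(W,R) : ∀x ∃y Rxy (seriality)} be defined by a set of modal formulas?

Yes — defined by □q → ◇q

The condition is seriality. A defining modal formula is □q → ◇q.
Suppose □q→◇q is valid. At any x set V(q)=W. Then □q at x, so ◇q at x, so x has a successor.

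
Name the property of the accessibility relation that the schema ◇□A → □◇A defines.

This is the .2 axiom.
It corresponds to convergence: ∀x ∀y ∀z (Rxy ∧ Rxz → ∃w (Ryw ∧ Rzw)).

Convergence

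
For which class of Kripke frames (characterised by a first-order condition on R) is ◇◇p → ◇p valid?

Transitivity

Replacing p by ¬p and contraposing gives the equivalent schema □p → □□p.
Suppose □p→□□p is valid. Take Rxy, Ryz and set V(p)={w : Rxw}. Then □p at x, so □□p at x, so □p at y, so p at z, i.e. Rxz.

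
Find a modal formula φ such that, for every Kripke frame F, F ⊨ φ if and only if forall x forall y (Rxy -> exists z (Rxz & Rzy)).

The condition is density. The C4 schema □□s → □s defines it.
Suppose □□s→□s is valid. Take Rxy and set V(s)={w : xR²w}. Then □□s at x, so □s at x, so s at y, i.e. ∃z(Rxz∧Rzy).

□□s → □s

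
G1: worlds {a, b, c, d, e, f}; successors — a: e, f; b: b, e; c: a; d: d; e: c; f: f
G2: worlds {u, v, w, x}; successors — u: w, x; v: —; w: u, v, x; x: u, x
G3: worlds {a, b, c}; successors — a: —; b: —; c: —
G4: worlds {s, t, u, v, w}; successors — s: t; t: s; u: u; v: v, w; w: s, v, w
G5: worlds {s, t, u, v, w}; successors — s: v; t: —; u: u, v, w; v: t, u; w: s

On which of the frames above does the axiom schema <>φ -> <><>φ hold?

This is the axiom for a generalized confluence (Geach) condition; its first-order frame correspondent is forall x forall y (xRy -> exists w (y = w & x R^2 w)).
G1: fails — aRe but no w with e=w and aR²w.
G2: fails — uRw but no t with w=t and uR²t.
G3: condition met.
G4: fails — sRt but no w* with t=w* and sR²w*.
G5: fails — sRv but no w* with v=w* and sR²w*.
Valid on: G3.

G3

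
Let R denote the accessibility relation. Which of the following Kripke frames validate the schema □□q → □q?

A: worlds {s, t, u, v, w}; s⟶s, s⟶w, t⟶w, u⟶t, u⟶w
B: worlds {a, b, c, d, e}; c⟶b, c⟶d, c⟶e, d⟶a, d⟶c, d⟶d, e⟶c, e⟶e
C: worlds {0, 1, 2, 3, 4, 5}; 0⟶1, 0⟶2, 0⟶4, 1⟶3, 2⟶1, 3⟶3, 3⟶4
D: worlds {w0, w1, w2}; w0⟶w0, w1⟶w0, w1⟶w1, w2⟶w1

D

Frame correspondent (Sahlqvist): ∀x ∀y (Rxy → ∃z (Rxz ∧ Rzy)) — i.e. density.
A: fails — Rut but no z with Ruz and Rzt.
B: fails — Rcb but no z with Rcz and Rzb.
C: fails — R02 but no z with R0z and Rz2.
D: satisfies the condition.
Valid on: D.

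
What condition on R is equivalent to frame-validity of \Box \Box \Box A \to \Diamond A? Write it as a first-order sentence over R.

\forall x \exists w (x R^3 w \wedge xRw)

This is a Sahlqvist (Geach-type) schema ◇^0□^3A → □^0◇^1A.
Minimal-valuation argument: fix x; take any y with xR^0y and any z with xR^0z. Set V(A) to the set of worlds R-reachable from y in exactly 3 steps. Then □^3A holds at y, so the antecedent holds at x; validity forces ◇^1A at z, giving a w with zR^1w and yR^3w.
First-order correspondent: \forall x \exists w (x R^3 w \wedge xRw).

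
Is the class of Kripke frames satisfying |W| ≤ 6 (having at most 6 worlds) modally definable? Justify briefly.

Modal frame validity is preserved under disjoint unions.
Any modal formula valid on each of 7 disjoint one-world frames is valid on their disjoint union (validity is preserved under disjoint unions). Each one-world frame has |W|=1≤6, but the union has |W|=7.
So no modal formula (or set of formulas) defines exactly the |W|≤6 frames.

No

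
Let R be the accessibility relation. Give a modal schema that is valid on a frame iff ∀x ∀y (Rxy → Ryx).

The condition is symmetry. The B schema q → □◇q defines it.
Suppose q→□◇q is valid. Take Rxy and set V(q)={x}. Then q at x, so □◇q at x, so ◇q at y, so some z with Ryz has q; z=x, i.e. Ryx.

q → □◇q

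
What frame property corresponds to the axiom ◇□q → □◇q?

Convergence

Suppose ◇□q→□◇q is valid. Take Rxy, Rxz and set V(q)={w : Ryw}. Then □q at y so ◇□q at x, so □◇q at x, so ◇q at z, giving w with Rzw and Ryw.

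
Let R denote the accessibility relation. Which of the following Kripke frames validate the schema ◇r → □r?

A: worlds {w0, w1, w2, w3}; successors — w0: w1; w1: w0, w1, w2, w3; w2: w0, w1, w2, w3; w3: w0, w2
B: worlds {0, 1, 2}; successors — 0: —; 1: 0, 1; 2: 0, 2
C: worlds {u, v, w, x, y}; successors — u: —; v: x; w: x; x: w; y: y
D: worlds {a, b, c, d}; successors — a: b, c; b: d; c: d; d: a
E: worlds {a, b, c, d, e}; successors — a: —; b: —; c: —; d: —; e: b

Frame correspondent (Sahlqvist): ∀x ∀y ∀z (Rxy ∧ Rxz → y = z) — i.e. partial functionality.
A: fails — w1 sees both w0 and w1.
B: fails — 1 sees both 0 and 1.
C: ✓.
D: fails — a sees both b and c.
E: ✓.

C, E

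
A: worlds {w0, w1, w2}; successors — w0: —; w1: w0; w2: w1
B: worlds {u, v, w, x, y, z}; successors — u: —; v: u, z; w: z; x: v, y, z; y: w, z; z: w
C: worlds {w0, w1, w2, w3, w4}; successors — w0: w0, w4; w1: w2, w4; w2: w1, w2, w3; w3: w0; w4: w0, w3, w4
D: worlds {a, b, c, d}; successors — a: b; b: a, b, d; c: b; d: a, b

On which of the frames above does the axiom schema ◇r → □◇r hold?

none

This is the axiom for the Euclidean property; its first-order frame correspondent is ∀x ∀y ∀z (Rxy ∧ Rxz → Ryz).
A: fails — Rw1w0 and Rw1w0 but not Rw0w0.
B: fails — Rvz and Rvz but not Rzz.
C: fails — Rw1w2 and Rw1w4 but not Rw2w4.
D: fails — Rba and Rba but not Raa.
Valid on no frame.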